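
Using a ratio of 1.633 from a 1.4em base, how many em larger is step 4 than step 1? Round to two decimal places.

7.67em

Step 1: 1.4 × 1.633 = 2.2862em
Step 4: 1.4 × 1.633⁴ = 9.9557em
Difference: 9.9557 − 2.2862 = 7.6695em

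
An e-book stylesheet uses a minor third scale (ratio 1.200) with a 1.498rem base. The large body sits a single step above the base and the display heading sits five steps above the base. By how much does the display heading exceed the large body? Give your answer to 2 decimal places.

Step 1: 1.498 × 1.200 = 1.7976rem
Step 5: 1.498 × 1.200⁵ = 3.7275rem
Difference: 3.7275 − 1.7976 = 1.9299rem

1.93rem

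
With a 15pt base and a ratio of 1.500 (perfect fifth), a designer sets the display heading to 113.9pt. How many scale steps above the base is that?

1.500ⁿ = 113.9 / 15 = 7.5933
n = ln(7.5933) / ln(1.500) = 2.0273 / 0.4055 ≈ 5.00

5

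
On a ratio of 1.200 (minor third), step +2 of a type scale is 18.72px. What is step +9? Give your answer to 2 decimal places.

18.72 × 1.200⁷ = 18.72 × 3.58318 ≈ 67.077

67.08px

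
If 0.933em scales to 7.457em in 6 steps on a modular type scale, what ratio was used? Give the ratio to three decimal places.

1.414

The ratio satisfies 0.933 × r⁶ = 7.457, so r = (7.457 / 0.933)^(1/6).
r = 7.9925^(1/6) ≈ 1.4140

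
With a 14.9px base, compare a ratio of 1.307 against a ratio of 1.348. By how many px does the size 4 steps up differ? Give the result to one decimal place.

At 1.307: 14.9 × 1.307⁴ = 43.480px
At 1.348: 14.9 × 1.348⁴ = 49.198px
Difference: 49.198 − 43.480 = 5.718px

5.7px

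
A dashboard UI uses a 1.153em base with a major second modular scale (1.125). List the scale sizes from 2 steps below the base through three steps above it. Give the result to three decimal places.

Step -2: 1.153 ÷ 1.125² = 0.911
Step -1: 1.153 ÷ 1.125 = 1.025
Step 0: 1.153em
Step 1: 1.153 × 1.125 = 1.297
Step 2: 1.153 × 1.125² = 1.459
Step 3: 1.153 × 1.125³ = 1.642

0.911em, 1.025em, 1.153em, 1.297em, 1.459em, 1.642em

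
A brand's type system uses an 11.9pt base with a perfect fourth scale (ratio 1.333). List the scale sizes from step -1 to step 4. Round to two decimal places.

Step -1: 11.9 ÷ 1.333 = 8.93
Step 0: 11.9pt
Step 1: 11.9 × 1.333 = 15.86
Step 2: 11.9 × 1.333² = 21.14
Step 3: 11.9 × 1.333³ = 28.19
Step 4: 11.9 × 1.333⁴ = 37.57

8.93pt, 11.90pt, 15.86pt, 21.14pt, 28.19pt, 37.57pt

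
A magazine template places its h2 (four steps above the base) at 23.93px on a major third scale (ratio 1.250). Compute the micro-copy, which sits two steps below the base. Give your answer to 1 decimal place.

Moving from step +4 to step -2 is 6 steps down, so divide by r⁶.
23.93 ÷ 1.250⁶ = 23.93 ÷ 3.81470 ≈ 6.273

6.3px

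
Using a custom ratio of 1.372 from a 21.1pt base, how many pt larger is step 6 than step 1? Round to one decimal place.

111.8pt

Step 1: 21.1 × 1.372 = 28.949pt
Step 6: 21.1 × 1.372⁶ = 140.737pt
Difference: 140.737 − 28.949 = 111.788pt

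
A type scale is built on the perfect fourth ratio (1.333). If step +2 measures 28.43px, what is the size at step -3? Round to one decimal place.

28.43 ÷ 1.333⁵ = 28.43 ÷ 4.20873 ≈ 6.755

6.8px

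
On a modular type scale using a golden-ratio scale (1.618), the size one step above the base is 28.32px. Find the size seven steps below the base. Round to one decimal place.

Moving from step +1 to step -7 is 8 steps down, so divide by r⁸.
28.32 ÷ 1.618⁸ = 28.32 ÷ 46.97082 ≈ 0.603

0.6px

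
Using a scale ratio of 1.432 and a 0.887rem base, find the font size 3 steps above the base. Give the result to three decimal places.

0.887 × 1.432³ = 0.887 × 2.93649 ≈ 2.605

2.605rem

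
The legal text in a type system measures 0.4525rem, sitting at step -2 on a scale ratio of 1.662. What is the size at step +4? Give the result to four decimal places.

The gap is 4 − (-2) = 6 steps, so the factor is 1.662^6.
0.4525 × 1.662⁶ = 0.4525 × 21.07590 ≈ 9.5368

9.5368rem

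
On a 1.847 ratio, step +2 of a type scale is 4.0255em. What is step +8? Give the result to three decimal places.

159.816em

4.0255 × 1.847⁶ = 4.0255 × 39.70099 ≈ 159.816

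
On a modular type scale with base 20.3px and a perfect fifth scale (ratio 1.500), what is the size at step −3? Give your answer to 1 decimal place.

A modular type scale is a geometric sequence: sizeₙ = base × rⁿ.
20.3 ÷ 1.500³ = 20.3 ÷ 3.37500 ≈ 6.01

6.0px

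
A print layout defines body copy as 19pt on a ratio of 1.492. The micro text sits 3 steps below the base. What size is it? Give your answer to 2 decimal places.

5.72pt

19.0 ÷ 1.492³ = 19.0 ÷ 3.32129 ≈ 5.72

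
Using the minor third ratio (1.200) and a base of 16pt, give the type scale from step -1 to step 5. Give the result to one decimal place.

13.3pt, 16.0pt, 19.2pt, 23.0pt, 27.6pt, 33.2pt, 39.8pt

Step -1: 16.0 ÷ 1.200 = 13.3
Step 0: 16pt
Step 1: 16.0 × 1.200 = 19.2
Step 2: 16.0 × 1.200² = 23.0
Step 3: 16.0 × 1.200³ = 27.6
Step 4: 16.0 × 1.200⁴ = 33.2
Step 5: 16.0 × 1.200⁵ = 39.8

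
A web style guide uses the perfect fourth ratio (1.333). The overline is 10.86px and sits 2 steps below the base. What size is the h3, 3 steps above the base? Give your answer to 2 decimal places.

10.86 × 1.333⁵ = 10.86 × 4.20873 ≈ 45.707

45.71px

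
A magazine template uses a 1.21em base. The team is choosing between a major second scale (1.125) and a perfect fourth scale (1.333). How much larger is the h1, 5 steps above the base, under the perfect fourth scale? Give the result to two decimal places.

2.91em

Major second: 1.21 × 1.125⁵ = 2.1805em
Perfect fourth: 1.21 × 1.333⁵ = 5.0926em
Difference: 5.0926 − 2.1805 = 2.9121em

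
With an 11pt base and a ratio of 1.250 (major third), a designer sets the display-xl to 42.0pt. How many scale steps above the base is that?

6

1.250ⁿ = 42.0 / 11 = 3.8182
n = ln(3.8182) / ln(1.250) = 1.3398 / 0.2231 ≈ 6.00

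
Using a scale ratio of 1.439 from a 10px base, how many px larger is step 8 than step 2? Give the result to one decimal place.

163.2px

Step 2: 10.0 × 1.439² = 20.707px
Step 8: 10.0 × 1.439⁸ = 183.860px
Difference: 183.860 − 20.707 = 163.153px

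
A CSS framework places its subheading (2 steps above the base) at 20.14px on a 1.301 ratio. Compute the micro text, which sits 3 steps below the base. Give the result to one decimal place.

5.4px

20.14 ÷ 1.301⁵ = 20.14 ÷ 3.72723 ≈ 5.403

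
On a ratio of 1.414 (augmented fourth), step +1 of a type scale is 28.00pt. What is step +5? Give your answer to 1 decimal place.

111.9pt

28.00 × 1.414⁴ = 28.00 × 3.99758 ≈ 111.932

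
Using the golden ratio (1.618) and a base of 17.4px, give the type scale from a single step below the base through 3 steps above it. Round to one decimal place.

10.8px, 17.4px, 28.2px, 45.6px, 73.7px

Step -1: 17.4 ÷ 1.618 = 10.8
Step 0: 17.4px
Step 1: 17.4 × 1.618 = 28.2
Step 2: 17.4 × 1.618² = 45.6
Step 3: 17.4 × 1.618³ = 73.7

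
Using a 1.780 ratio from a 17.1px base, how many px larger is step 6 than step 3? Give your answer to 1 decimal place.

Step 3: 17.1 × 1.780³ = 96.440px
Step 6: 17.1 × 1.780⁶ = 543.896px
Difference: 543.896 − 96.440 = 447.456px

447.5px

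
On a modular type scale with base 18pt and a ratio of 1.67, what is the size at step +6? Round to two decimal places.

18.0 × 1.67⁶ = 18.0 × 21.69196 ≈ 390.46

390.46pt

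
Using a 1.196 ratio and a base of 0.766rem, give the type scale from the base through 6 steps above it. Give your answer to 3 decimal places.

0.766rem, 0.916rem, 1.096rem, 1.310rem, 1.567rem, 1.874rem, 2.242rem

Step 0: 0.766rem
Step 1: 0.766 × 1.196 = 0.916
Step 2: 0.766 × 1.196² = 1.096
Step 3: 0.766 × 1.196³ = 1.310
Step 4: 0.766 × 1.196⁴ = 1.567
Step 5: 0.766 × 1.196⁵ = 1.874
Step 6: 0.766 × 1.196⁶ = 2.242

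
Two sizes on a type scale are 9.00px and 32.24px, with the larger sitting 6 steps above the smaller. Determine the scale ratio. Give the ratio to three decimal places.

The ratio satisfies 9.00 × r⁶ = 32.24, so r = (32.24 / 9.00)^(1/6).
r = 3.5822^(1/6) ≈ 1.2370

1.237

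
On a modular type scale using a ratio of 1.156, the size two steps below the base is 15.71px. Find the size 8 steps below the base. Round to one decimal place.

6.6px

15.71 ÷ 1.156⁶ = 15.71 ÷ 2.38642 ≈ 6.583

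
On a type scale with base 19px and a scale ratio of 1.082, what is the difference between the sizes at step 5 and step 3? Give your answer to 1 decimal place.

4.1px

Step 3: 19.0 × 1.082³ = 24.068px
Step 5: 19.0 × 1.082⁵ = 28.177px
Difference: 28.177 − 24.068 = 4.109px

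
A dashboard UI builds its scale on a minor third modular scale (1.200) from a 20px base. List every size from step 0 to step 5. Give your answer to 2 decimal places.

20.00px, 24.00px, 28.80px, 34.56px, 41.47px, 49.77px

Step 0: 20px
Step 1: 20.0 × 1.200 = 24.00
Step 2: 20.0 × 1.200² = 28.80
Step 3: 20.0 × 1.200³ = 34.56
Step 4: 20.0 × 1.200⁴ = 41.47
Step 5: 20.0 × 1.200⁵ = 49.77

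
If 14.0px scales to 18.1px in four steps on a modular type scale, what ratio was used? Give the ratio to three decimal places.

r⁴ = 18.1 / 14.0, so r = (18.1/14.0)^(1/4).
r = 1.2929^(1/4) ≈ 1.0663

1.066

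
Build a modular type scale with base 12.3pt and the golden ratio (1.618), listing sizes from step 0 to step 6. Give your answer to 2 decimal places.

12.30pt, 19.90pt, 32.20pt, 52.10pt, 84.30pt, 136.39pt, 220.69pt

Step 0: 12.3pt
Step 1: 12.3 × 1.618 = 19.90
Step 2: 12.3 × 1.618² = 32.20
Step 3: 12.3 × 1.618³ = 52.10
Step 4: 12.3 × 1.618⁴ = 84.30
Step 5: 12.3 × 1.618⁵ = 136.39
Step 6: 12.3 × 1.618⁶ = 220.69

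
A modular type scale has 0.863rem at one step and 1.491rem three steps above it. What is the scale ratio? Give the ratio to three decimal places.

The ratio satisfies 0.863 × r³ = 1.491, so r = (1.491 / 0.863)^(1/3).
r = 1.7277^(1/3) ≈ 1.1999

1.200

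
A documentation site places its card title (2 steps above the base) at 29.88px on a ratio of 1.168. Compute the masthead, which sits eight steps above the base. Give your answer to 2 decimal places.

75.86px

29.88 × 1.168⁶ = 29.88 × 2.53897 ≈ 75.864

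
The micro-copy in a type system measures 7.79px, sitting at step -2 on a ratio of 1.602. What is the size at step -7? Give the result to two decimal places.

7.79 ÷ 1.602⁵ = 7.79 ÷ 10.55146 ≈ 0.738

0.74px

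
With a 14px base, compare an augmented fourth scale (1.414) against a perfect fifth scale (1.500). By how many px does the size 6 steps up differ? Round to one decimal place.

Augmented fourth: 14.0 × 1.414⁶ = 111.899px
Perfect fifth: 14.0 × 1.500⁶ = 159.469px
Difference: 159.469 − 111.899 = 47.570px

47.6px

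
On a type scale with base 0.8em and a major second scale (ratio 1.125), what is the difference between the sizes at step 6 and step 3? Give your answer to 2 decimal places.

0.48em

Step 3: 0.8 × 1.125³ = 1.1391em
Step 6: 0.8 × 1.125⁶ = 1.6218em
Difference: 1.6218 − 1.1391 = 0.4827em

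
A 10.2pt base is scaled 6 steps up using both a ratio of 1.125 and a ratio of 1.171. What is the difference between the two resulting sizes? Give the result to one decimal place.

At 1.125: 10.2 × 1.125⁶ = 20.678pt
At 1.171: 10.2 × 1.171⁶ = 26.299pt
Difference: 26.299 − 20.678 = 5.621pt

5.6pt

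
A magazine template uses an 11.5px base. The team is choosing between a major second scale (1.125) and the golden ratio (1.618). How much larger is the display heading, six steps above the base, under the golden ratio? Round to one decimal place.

Major second: 11.5 × 1.125⁶ = 23.314px
Golden ratio: 11.5 × 1.618⁶ = 206.333px
Difference: 206.333 − 23.314 = 183.019px

183.0px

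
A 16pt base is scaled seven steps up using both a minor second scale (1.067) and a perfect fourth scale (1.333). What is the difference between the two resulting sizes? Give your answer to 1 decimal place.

Minor second: 16.0 × 1.067⁷ = 25.192pt
Perfect fourth: 16.0 × 1.333⁷ = 119.655pt
Difference: 119.655 − 25.192 = 94.463pt

94.5pt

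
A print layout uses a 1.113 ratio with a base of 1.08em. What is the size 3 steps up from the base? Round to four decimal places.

1.08 × 1.113³ = 1.08 × 1.37875 ≈ 1.4890

1.4890em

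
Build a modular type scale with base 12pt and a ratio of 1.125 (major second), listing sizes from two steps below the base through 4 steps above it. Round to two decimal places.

Step -2: 12.0 ÷ 1.125² = 9.48
Step -1: 12.0 ÷ 1.125 = 10.67
Step 0: 12pt
Step 1: 12.0 × 1.125 = 13.50
Step 2: 12.0 × 1.125² = 15.19
Step 3: 12.0 × 1.125³ = 17.09
Step 4: 12.0 × 1.125⁴ = 19.22

9.48pt, 10.67pt, 12.00pt, 13.50pt, 15.19pt, 17.09pt, 19.22pt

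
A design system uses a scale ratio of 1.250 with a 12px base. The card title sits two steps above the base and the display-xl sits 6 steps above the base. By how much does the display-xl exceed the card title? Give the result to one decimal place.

27.0px

Step 2: 12.0 × 1.250² = 18.750px
Step 6: 12.0 × 1.250⁶ = 45.776px
Difference: 45.776 − 18.750 = 27.026px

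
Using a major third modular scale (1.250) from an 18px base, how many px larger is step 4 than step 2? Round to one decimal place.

Step 2: 18.0 × 1.250² = 28.125px
Step 4: 18.0 × 1.250⁴ = 43.945px
Difference: 43.945 − 28.125 = 15.820px

15.8px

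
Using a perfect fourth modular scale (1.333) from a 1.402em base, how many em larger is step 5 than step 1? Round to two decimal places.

4.03em

Step 1: 1.402 × 1.333 = 1.8689em
Step 5: 1.402 × 1.333⁵ = 5.9006em
Difference: 5.9006 − 1.8689 = 4.0317em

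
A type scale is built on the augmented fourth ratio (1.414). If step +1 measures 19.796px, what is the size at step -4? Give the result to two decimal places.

3.50px

19.796 ÷ 1.414⁵ = 19.796 ÷ 5.65258 ≈ 3.502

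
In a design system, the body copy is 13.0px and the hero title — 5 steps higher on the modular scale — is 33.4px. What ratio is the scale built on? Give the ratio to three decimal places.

1.208

r⁵ = 33.4 / 13.0, so r = (33.4/13.0)^(1/5).
r = 2.5692^(1/5) ≈ 1.2077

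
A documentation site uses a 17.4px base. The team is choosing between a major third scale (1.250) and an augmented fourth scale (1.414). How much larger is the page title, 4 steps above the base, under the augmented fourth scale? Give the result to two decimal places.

27.08px

Major third: 17.4 × 1.250⁴ = 42.4805px
Augmented fourth: 17.4 × 1.414⁴ = 69.5580px
Difference: 69.5580 − 42.4805 = 27.0775px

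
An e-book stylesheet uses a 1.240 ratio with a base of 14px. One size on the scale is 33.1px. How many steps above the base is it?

1.240ⁿ = 33.1 / 14 = 2.3643
n = ln(2.3643) / ln(1.240) = 0.8605 / 0.2151 ≈ 4.00

4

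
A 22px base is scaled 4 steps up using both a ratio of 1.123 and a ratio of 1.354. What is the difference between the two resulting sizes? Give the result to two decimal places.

At 1.123: 22.0 × 1.123⁴ = 34.9898px
At 1.354: 22.0 × 1.354⁴ = 73.9430px
Difference: 73.9430 − 34.9898 = 38.9532px

38.95px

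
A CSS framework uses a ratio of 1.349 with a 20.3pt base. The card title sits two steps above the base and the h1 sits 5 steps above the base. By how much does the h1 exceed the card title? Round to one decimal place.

Step 2: 20.3 × 1.349² = 36.942pt
Step 5: 20.3 × 1.349⁵ = 90.689pt
Difference: 90.689 − 36.942 = 53.747pt

53.7pt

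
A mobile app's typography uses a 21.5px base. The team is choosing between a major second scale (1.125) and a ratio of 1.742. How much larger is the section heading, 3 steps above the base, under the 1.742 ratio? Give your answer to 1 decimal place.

Major second: 21.5 × 1.125³ = 30.612px
At 1.742: 21.5 × 1.742³ = 113.654px
Difference: 113.654 − 30.612 = 83.042px

83.0px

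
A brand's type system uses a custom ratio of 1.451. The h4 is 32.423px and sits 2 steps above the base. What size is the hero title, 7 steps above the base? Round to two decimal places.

32.423 × 1.451⁵ = 32.423 × 6.43187 ≈ 208.540

208.54px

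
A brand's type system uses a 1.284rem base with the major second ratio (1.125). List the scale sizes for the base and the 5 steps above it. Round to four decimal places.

1.2840rem, 1.4445rem, 1.6251rem, 1.8282rem, 2.0567rem, 2.3138rem

Step 0: 1.284rem
Step 1: 1.284 × 1.125 = 1.4445
Step 2: 1.284 × 1.125² = 1.6251
Step 3: 1.284 × 1.125³ = 1.8282
Step 4: 1.284 × 1.125⁴ = 2.0567
Step 5: 1.284 × 1.125⁵ = 2.3138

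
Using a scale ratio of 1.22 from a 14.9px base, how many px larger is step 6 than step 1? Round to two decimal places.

Step 1: 14.9 × 1.22 = 18.1780px
Step 6: 14.9 × 1.22⁶ = 49.1298px
Difference: 49.1298 − 18.1780 = 30.9518px

30.95px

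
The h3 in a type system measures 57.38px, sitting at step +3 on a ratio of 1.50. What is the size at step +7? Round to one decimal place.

57.38 × 1.50⁴ = 57.38 × 5.06250 ≈ 290.486

290.5px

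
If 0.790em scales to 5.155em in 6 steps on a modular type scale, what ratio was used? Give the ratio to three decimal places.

The ratio satisfies 0.790 × r⁶ = 5.155, so r = (5.155 / 0.790)^(1/6).
r = 6.5253^(1/6) ≈ 1.3670

1.367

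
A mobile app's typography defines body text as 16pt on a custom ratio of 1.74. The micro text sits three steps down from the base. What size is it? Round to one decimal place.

3.0pt

Each step on a modular scale multiplies by the ratio, so the size n steps from the base is base × ratioⁿ.
16.0 ÷ 1.74³ = 16.0 ÷ 5.26802 ≈ 3.04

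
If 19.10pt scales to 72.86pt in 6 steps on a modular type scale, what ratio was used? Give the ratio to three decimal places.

1.250

The ratio satisfies 19.10 × r⁶ = 72.86, so r = (72.86 / 19.10)^(1/6).
r = 3.8147^(1/6) ≈ 1.2500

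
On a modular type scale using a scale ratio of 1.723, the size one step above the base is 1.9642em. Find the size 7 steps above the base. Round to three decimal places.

Moving from step +1 to step +7 is 6 steps up, so multiply by r⁶.
1.9642 × 1.723⁶ = 1.9642 × 26.16445 ≈ 51.392

51.392em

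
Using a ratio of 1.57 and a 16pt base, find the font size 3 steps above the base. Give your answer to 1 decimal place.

A modular type scale is a geometric sequence: sizeₙ = base × rⁿ.
16.0 × 1.57³ = 16.0 × 3.86989 ≈ 61.92

61.9pt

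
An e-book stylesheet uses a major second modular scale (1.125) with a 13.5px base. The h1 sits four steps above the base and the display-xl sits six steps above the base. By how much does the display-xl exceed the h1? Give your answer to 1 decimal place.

Step 4: 13.5 × 1.125⁴ = 21.624px
Step 6: 13.5 × 1.125⁶ = 27.368px
Difference: 27.368 − 21.624 = 5.744px

5.7px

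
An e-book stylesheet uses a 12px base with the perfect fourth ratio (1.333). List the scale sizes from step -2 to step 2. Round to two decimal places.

Step -2: 12.0 ÷ 1.333² = 6.75
Step -1: 12.0 ÷ 1.333 = 9.00
Step 0: 12px
Step 1: 12.0 × 1.333 = 16.00
Step 2: 12.0 × 1.333² = 21.32

6.75px, 9.00px, 12.00px, 16.00px, 21.32px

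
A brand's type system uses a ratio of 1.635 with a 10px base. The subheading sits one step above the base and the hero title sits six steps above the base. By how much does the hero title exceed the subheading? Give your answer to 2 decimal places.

Step 1: 10.0 × 1.635 = 16.3500px
Step 6: 10.0 × 1.635⁶ = 191.0322px
Difference: 191.0322 − 16.3500 = 174.6822px

174.68px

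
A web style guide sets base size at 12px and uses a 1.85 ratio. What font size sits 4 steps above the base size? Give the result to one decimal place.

140.6px

Every step multiplies by the scale ratio.
12.0 × 1.85⁴ = 12.0 × 11.71351 ≈ 140.56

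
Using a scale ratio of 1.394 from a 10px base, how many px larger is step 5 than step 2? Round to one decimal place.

33.2px

Step 2: 10.0 × 1.394² = 19.432px
Step 5: 10.0 × 1.394⁵ = 52.640px
Difference: 52.640 − 19.432 = 33.208px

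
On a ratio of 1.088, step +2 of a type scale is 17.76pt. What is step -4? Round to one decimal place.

10.7pt

17.76 ÷ 1.088⁶ = 17.76 ÷ 1.65872 ≈ 10.707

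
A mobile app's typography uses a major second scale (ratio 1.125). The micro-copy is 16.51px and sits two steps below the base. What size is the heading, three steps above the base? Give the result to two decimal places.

The gap is 3 − (-2) = 5 steps, so the factor is 1.125^5.
16.51 × 1.125⁵ = 16.51 × 1.80203 ≈ 29.752

29.75px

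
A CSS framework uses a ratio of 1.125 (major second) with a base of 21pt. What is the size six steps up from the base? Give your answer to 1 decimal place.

42.6pt

Each step on a modular scale multiplies by the ratio, so the size n steps from the base is base × ratioⁿ.
21.0 × 1.125⁶ = 21.0 × 2.02729 ≈ 42.57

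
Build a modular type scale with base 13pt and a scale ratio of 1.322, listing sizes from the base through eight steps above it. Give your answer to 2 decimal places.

Step 0: 13pt
Step 1: 13.0 × 1.322 = 17.19
Step 2: 13.0 × 1.322² = 22.72
Step 3: 13.0 × 1.322³ = 30.04
Step 4: 13.0 × 1.322⁴ = 39.71
Step 5: 13.0 × 1.322⁵ = 52.49
Step 6: 13.0 × 1.322⁶ = 69.40
Step 7: 13.0 × 1.322⁷ = 91.74
Step 8: 13.0 × 1.322⁸ = 121.28

13.00pt, 17.19pt, 22.72pt, 30.04pt, 39.71pt, 52.49pt, 69.40pt, 91.74pt, 121.28pt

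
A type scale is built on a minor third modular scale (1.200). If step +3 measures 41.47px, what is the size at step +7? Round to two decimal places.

41.47 × 1.200⁴ = 41.47 × 2.07360 ≈ 85.992

85.99px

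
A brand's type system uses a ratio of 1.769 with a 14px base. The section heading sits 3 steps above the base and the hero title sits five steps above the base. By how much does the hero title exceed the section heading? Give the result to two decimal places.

Step 3: 14.0 × 1.769³ = 77.5018px
Step 5: 14.0 × 1.769⁵ = 242.5310px
Difference: 242.5310 − 77.5018 = 165.0292px

165.03px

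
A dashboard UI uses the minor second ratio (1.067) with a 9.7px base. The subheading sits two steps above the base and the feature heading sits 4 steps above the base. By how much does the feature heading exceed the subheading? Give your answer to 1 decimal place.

Step 2: 9.7 × 1.067² = 11.043px
Step 4: 9.7 × 1.067⁴ = 12.573px
Difference: 12.573 − 11.043 = 1.530px

1.5px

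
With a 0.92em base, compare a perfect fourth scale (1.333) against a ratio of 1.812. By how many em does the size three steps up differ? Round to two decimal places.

3.29em

Perfect fourth: 0.92 × 1.333³ = 2.1791em
At 1.812: 0.92 × 1.812³ = 5.4735em
Difference: 5.4735 − 2.1791 = 3.2944em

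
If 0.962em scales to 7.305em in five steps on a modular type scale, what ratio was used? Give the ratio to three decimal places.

1.500

The ratio satisfies 0.962 × r⁵ = 7.305, so r = (7.305 / 0.962)^(1/5).
r = 7.5936^(1/5) ≈ 1.5000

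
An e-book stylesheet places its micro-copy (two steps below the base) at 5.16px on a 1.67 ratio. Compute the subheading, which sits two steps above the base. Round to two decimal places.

40.13px

5.16 × 1.67⁴ = 5.16 × 7.77796 ≈ 40.134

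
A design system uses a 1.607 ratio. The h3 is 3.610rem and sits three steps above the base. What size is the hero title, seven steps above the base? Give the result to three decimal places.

24.075rem

The gap is 7 − (3) = 4 steps, so the factor is 1.607^4.
3.610 × 1.607⁴ = 3.610 × 6.66904 ≈ 24.075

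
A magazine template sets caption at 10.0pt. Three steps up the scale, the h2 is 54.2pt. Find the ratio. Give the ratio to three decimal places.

1.757

r³ = 54.2 / 10.0, so r = (54.2/10.0)^(1/3).
r = 5.4200^(1/3) ≈ 1.7566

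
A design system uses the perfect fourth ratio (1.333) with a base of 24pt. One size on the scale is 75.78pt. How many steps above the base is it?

1.333ⁿ = 75.78 / 24 = 3.1575
n = ln(3.1575) / ln(1.333) = 1.1498 / 0.2874 ≈ 4.00

4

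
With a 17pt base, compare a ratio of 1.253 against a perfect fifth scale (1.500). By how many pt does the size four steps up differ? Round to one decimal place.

At 1.253: 17.0 × 1.253⁴ = 41.904pt
Perfect fifth: 17.0 × 1.500⁴ = 86.062pt
Difference: 86.062 − 41.904 = 44.158pt

44.2pt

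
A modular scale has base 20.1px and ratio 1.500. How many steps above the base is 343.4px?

1.500ⁿ = 343.4 / 20.1 = 17.0846
n = ln(17.0846) / ln(1.500) = 2.8382 / 0.4055 ≈ 7.00

7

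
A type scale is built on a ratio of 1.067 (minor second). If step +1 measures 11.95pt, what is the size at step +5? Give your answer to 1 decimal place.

15.5pt

Moving from step +1 to step +5 is 4 steps up, so multiply by r⁴.
11.95 × 1.067⁴ = 11.95 × 1.29616 ≈ 15.489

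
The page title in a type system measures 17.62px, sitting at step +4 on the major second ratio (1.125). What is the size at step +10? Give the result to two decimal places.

17.62 × 1.125⁶ = 17.62 × 2.02729 ≈ 35.721

35.72px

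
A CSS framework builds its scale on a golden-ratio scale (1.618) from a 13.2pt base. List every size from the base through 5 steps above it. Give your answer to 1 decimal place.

Step 0: 13.2pt
Step 1: 13.2 × 1.618 = 21.4
Step 2: 13.2 × 1.618² = 34.6
Step 3: 13.2 × 1.618³ = 55.9
Step 4: 13.2 × 1.618⁴ = 90.5
Step 5: 13.2 × 1.618⁵ = 146.4

13.2pt, 21.4pt, 34.6pt, 55.9pt, 90.5pt, 146.4pt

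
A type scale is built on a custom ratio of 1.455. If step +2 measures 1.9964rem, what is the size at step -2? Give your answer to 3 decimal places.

The gap is -2 − (2) = -4 steps, so the factor is 1.455^-4.
1.9964 ÷ 1.455⁴ = 1.9964 ÷ 4.48179 ≈ 0.445

0.445rem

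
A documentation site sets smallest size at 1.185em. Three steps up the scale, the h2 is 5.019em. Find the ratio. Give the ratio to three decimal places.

1.618

r³ = 5.019 / 1.185, so r = (5.019/1.185)^(1/3).
r = 4.2354^(1/3) ≈ 1.6180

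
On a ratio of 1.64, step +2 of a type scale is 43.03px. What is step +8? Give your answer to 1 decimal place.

837.2px

43.03 × 1.64⁶ = 43.03 × 19.45643 ≈ 837.210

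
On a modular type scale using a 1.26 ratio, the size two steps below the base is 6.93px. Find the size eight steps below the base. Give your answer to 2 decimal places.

1.73px

Moving from step -2 to step -8 is 6 steps down, so divide by r⁶.
6.93 ÷ 1.26⁶ = 6.93 ÷ 4.00150 ≈ 1.732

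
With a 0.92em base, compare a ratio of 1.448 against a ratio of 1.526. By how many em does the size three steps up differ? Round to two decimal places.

0.48em

At 1.448: 0.92 × 1.448³ = 2.7931em
At 1.526: 0.92 × 1.526³ = 3.2693em
Difference: 3.2693 − 2.7931 = 0.4762em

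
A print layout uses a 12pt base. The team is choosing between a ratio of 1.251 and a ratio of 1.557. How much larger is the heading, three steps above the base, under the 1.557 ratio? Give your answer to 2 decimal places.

21.80pt

At 1.251: 12.0 × 1.251³ = 23.4938pt
At 1.557: 12.0 × 1.557³ = 45.2947pt
Difference: 45.2947 − 23.4938 = 21.8009pt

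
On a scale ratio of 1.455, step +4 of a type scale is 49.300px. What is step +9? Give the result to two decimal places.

321.49px

The gap is 9 − (4) = 5 steps, so the factor is 1.455^5.
49.300 × 1.455⁵ = 49.300 × 6.52101 ≈ 321.486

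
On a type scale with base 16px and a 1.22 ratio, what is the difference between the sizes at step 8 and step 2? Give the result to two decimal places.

54.71px

Step 2: 16.0 × 1.22² = 23.8144px
Step 8: 16.0 × 1.22⁸ = 78.5233px
Difference: 78.5233 − 23.8144 = 54.7089px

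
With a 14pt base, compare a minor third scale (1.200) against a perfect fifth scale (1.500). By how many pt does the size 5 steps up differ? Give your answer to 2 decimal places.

Minor third: 14.0 × 1.200⁵ = 34.8365pt
Perfect fifth: 14.0 × 1.500⁵ = 106.3125pt
Difference: 106.3125 − 34.8365 = 71.4760pt

71.48pt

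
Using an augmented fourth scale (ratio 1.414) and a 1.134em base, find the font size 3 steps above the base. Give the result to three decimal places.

3.206em

Each step on a modular scale multiplies by the ratio, so the size n steps from the base is base × ratioⁿ.
1.134 × 1.414³ = 1.134 × 2.82715 ≈ 3.206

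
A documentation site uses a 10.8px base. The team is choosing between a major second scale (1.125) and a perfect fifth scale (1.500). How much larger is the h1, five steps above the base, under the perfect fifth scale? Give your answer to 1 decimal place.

Major second: 10.8 × 1.125⁵ = 19.462px
Perfect fifth: 10.8 × 1.500⁵ = 82.013px
Difference: 82.013 − 19.462 = 62.551px

62.6px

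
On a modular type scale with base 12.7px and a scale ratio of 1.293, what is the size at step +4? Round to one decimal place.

12.7 × 1.293⁴ = 12.7 × 2.79508 ≈ 35.50

35.5px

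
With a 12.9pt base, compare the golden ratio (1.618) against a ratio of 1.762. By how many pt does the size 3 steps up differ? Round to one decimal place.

Golden ratio: 12.9 × 1.618³ = 54.642pt
At 1.762: 12.9 × 1.762³ = 70.568pt
Difference: 70.568 − 54.642 = 15.926pt

15.9pt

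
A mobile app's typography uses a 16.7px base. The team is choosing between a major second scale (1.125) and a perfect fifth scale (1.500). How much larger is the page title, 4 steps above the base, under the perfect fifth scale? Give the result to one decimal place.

57.8px

Major second: 16.7 × 1.125⁴ = 26.750px
Perfect fifth: 16.7 × 1.500⁴ = 84.544px
Difference: 84.544 − 26.750 = 57.794px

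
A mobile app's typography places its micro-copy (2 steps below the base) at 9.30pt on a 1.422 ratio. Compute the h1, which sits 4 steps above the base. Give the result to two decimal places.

76.89pt

Moving from step -2 to step +4 is 6 steps up, so multiply by r⁶.
9.30 × 1.422⁶ = 9.30 × 8.26794 ≈ 76.892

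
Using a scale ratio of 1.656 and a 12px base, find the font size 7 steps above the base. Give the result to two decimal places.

409.83px

12.0 × 1.656⁷ = 12.0 × 34.15249 ≈ 409.83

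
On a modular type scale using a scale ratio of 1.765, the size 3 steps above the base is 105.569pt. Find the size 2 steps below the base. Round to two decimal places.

6.16pt

Moving from step +3 to step -2 is 5 steps down, so divide by r⁵.
105.569 ÷ 1.765⁵ = 105.569 ÷ 17.12867 ≈ 6.163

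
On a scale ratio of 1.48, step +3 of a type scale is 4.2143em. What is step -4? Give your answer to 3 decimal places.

0.271em

The gap is -4 − (3) = -7 steps, so the factor is 1.48^-7.
4.2143 ÷ 1.48⁷ = 4.2143 ÷ 15.55364 ≈ 0.271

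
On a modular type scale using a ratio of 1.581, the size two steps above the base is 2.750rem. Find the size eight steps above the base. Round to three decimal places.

42.946rem

The gap is 8 − (2) = 6 steps, so the factor is 1.581^6.
2.750 × 1.581⁶ = 2.750 × 15.61677 ≈ 42.946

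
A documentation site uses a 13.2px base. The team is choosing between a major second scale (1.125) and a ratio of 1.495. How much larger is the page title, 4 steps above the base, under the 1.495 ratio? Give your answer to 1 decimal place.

44.8px

Major second: 13.2 × 1.125⁴ = 21.144px
At 1.495: 13.2 × 1.495⁴ = 65.938px
Difference: 65.938 − 21.144 = 44.794px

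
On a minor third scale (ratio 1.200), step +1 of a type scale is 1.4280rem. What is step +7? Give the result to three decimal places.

1.4280 × 1.200⁶ = 1.4280 × 2.98598 ≈ 4.264

4.264rem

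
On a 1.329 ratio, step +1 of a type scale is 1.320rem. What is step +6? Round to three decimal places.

1.320 × 1.329⁵ = 1.320 × 4.14596 ≈ 5.473

5.473rem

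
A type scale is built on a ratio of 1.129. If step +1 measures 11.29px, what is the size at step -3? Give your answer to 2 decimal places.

11.29 ÷ 1.129⁴ = 11.29 ÷ 1.62471 ≈ 6.949

6.95px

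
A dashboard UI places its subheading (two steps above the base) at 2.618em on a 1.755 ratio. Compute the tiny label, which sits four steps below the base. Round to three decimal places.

The gap is -4 − (2) = -6 steps, so the factor is 1.755^-6.
2.618 ÷ 1.755⁶ = 2.618 ÷ 29.21882 ≈ 0.090

0.090em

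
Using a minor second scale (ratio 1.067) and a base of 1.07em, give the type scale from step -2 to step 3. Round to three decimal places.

Step -2: 1.07 ÷ 1.067² = 0.940
Step -1: 1.07 ÷ 1.067 = 1.003
Step 0: 1.07em
Step 1: 1.07 × 1.067 = 1.142
Step 2: 1.07 × 1.067² = 1.218
Step 3: 1.07 × 1.067³ = 1.300

0.940em, 1.003em, 1.070em, 1.142em, 1.218em, 1.300em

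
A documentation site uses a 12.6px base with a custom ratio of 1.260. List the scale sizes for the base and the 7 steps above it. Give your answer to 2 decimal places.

12.60px, 15.88px, 20.00px, 25.20px, 31.76px, 40.02px, 50.42px, 63.53px

Step 0: 12.6px
Step 1: 12.6 × 1.260 = 15.88
Step 2: 12.6 × 1.260² = 20.00
Step 3: 12.6 × 1.260³ = 25.20
Step 4: 12.6 × 1.260⁴ = 31.76
Step 5: 12.6 × 1.260⁵ = 40.02
Step 6: 12.6 × 1.260⁶ = 50.42
Step 7: 12.6 × 1.260⁷ = 63.53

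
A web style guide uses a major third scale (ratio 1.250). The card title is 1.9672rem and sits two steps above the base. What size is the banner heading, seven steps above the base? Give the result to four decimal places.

6.0034rem

Moving from step +2 to step +7 is 5 steps up, so multiply by r⁵.
1.9672 × 1.250⁵ = 1.9672 × 3.05176 ≈ 6.0034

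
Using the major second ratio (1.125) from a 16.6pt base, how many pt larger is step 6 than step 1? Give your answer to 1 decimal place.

Step 1: 16.6 × 1.125 = 18.675pt
Step 6: 16.6 × 1.125⁶ = 33.653pt
Difference: 33.653 − 18.675 = 14.978pt

15.0pt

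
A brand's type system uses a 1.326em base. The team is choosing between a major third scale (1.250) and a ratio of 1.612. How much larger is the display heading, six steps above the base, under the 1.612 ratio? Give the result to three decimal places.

18.208em

Major third: 1.326 × 1.250⁶ = 5.05829em
At 1.612: 1.326 × 1.612⁶ = 23.26664em
Difference: 23.26664 − 5.05829 = 18.20835em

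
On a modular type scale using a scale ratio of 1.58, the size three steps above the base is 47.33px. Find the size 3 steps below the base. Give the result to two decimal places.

3.04px

47.33 ÷ 1.58⁶ = 47.33 ÷ 15.55760 ≈ 3.042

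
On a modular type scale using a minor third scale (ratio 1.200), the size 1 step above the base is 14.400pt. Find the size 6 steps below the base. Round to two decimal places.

14.400 ÷ 1.200⁷ = 14.400 ÷ 3.58318 ≈ 4.019

4.02pt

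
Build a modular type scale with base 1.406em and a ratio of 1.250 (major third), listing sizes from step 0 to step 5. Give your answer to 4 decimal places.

1.4060em, 1.7575em, 2.1969em, 2.7461em, 3.4326em, 4.2908em

Step 0: 1.406em
Step 1: 1.406 × 1.250 = 1.7575
Step 2: 1.406 × 1.250² = 2.1969
Step 3: 1.406 × 1.250³ = 2.7461
Step 4: 1.406 × 1.250⁴ = 3.4326
Step 5: 1.406 × 1.250⁵ = 4.2908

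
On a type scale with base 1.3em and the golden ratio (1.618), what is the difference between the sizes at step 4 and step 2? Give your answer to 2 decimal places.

5.51em

Step 2: 1.3 × 1.618² = 3.4033em
Step 4: 1.3 × 1.618⁴ = 8.9096em
Difference: 8.9096 − 3.4033 = 5.5063em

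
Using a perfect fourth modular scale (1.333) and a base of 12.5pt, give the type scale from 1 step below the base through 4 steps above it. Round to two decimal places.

9.38pt, 12.50pt, 16.66pt, 22.21pt, 29.61pt, 39.47pt

Step -1: 12.5 ÷ 1.333 = 9.38
Step 0: 12.5pt
Step 1: 12.5 × 1.333 = 16.66
Step 2: 12.5 × 1.333² = 22.21
Step 3: 12.5 × 1.333³ = 29.61
Step 4: 12.5 × 1.333⁴ = 39.47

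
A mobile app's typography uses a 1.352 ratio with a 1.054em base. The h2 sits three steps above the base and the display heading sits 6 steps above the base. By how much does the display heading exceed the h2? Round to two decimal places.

Step 3: 1.054 × 1.352³ = 2.6048em
Step 6: 1.054 × 1.352⁶ = 6.4373em
Difference: 6.4373 − 2.6048 = 3.8325em

3.83em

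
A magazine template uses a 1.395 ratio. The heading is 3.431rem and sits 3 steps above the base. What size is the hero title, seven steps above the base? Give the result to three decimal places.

12.993rem

The gap is 7 − (3) = 4 steps, so the factor is 1.395^4.
3.431 × 1.395⁴ = 3.431 × 3.78701 ≈ 12.993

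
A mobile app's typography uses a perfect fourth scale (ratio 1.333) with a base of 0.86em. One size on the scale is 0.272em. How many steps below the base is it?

1.333ⁿ = 0.86 / 0.272 = 3.1618
n = ln(3.1618) / ln(1.333) = 1.1511 / 0.2874 ≈ 4.00

4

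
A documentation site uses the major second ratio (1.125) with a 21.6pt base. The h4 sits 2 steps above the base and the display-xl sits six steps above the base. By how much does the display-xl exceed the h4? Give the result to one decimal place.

16.5pt

Step 2: 21.6 × 1.125² = 27.338pt
Step 6: 21.6 × 1.125⁶ = 43.789pt
Difference: 43.789 − 27.338 = 16.451pt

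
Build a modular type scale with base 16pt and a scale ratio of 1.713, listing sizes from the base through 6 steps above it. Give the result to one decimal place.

Step 0: 16pt
Step 1: 16.0 × 1.713 = 27.4
Step 2: 16.0 × 1.713² = 46.9
Step 3: 16.0 × 1.713³ = 80.4
Step 4: 16.0 × 1.713⁴ = 137.8
Step 5: 16.0 × 1.713⁵ = 236.0
Step 6: 16.0 × 1.713⁶ = 404.3

16.0pt, 27.4pt, 46.9pt, 80.4pt, 137.8pt, 236.0pt, 404.3pt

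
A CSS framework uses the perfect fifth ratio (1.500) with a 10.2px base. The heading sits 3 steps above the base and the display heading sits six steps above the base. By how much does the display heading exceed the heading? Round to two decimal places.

Step 3: 10.2 × 1.500³ = 34.4250px
Step 6: 10.2 × 1.500⁶ = 116.1844px
Difference: 116.1844 − 34.4250 = 81.7594px

81.76px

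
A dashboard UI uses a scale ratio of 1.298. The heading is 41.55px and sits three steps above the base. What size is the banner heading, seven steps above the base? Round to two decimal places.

41.55 × 1.298⁴ = 41.55 × 2.83856 ≈ 117.942

117.94px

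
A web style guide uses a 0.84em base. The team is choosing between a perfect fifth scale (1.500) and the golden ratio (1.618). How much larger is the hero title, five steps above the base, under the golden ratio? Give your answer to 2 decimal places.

Perfect fifth: 0.84 × 1.500⁵ = 6.3788em
Golden ratio: 0.84 × 1.618⁵ = 9.3148em
Difference: 9.3148 − 6.3788 = 2.9360em

2.94em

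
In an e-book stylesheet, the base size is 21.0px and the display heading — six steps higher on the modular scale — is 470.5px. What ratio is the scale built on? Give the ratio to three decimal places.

1.679

The ratio satisfies 21.0 × r⁶ = 470.5, so r = (470.5 / 21.0)^(1/6).
r = 22.4048^(1/6) ≈ 1.6790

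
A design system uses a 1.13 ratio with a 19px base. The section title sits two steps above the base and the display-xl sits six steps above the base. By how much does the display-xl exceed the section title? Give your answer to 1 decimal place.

15.3px

Step 2: 19.0 × 1.13² = 24.261px
Step 6: 19.0 × 1.13⁶ = 39.557px
Difference: 39.557 − 24.261 = 15.296px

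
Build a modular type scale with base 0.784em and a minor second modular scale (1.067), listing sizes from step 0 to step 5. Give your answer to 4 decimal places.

0.7840em, 0.8365em, 0.8926em, 0.9524em, 1.0162em, 1.0843em

Step 0: 0.784em
Step 1: 0.784 × 1.067 = 0.8365
Step 2: 0.784 × 1.067² = 0.8926
Step 3: 0.784 × 1.067³ = 0.9524
Step 4: 0.784 × 1.067⁴ = 1.0162
Step 5: 0.784 × 1.067⁵ = 1.0843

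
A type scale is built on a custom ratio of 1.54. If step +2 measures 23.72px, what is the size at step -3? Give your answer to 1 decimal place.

2.7px

The gap is -3 − (2) = -5 steps, so the factor is 1.54^-5.
23.72 ÷ 1.54⁵ = 23.72 ÷ 8.66171 ≈ 2.738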